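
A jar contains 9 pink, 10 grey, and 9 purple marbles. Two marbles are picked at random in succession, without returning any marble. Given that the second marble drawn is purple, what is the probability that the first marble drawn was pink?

1/3

P(first=pink and the second marble drawn is purple) = (9/28)·(9/27) = 3/28.
P(the second marble drawn is purple) = Σ over first color = 3/28 + 5/42 + 2/21 = 9/28.
By Bayes, P(first=pink | the second marble drawn is purple) = 3/28 / 9/28 = 1/3 ≈ 0.3333.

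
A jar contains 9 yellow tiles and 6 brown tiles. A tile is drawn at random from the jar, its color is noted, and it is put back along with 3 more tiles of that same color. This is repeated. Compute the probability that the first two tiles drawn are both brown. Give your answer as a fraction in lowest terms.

1/5

After a brown draw the jar holds 9 brown out of 18.
P = (6/15)·(9/18) = 1/5 ≈ 0.2000.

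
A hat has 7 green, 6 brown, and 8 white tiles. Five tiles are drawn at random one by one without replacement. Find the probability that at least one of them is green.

2621/2907

Use the complement: P(at least one green) = 1 − P(no green).
P(none) = C(14,5)/C(21,5) = 2002/20349.
So P = 1 − 2002/20349 = 2621/2907 ≈ 0.9016.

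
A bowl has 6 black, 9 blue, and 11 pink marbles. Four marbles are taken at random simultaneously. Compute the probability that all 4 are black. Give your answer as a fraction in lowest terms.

3/2990

Unordered draws without replacement: count favorable combinations over C(26,4).
Favorable = C(6,4) · C(9,0) · C(11,0) = 15; total = C(26,4) = 14950.
P = 15/14950 = 3/2990 ≈ 0.0010.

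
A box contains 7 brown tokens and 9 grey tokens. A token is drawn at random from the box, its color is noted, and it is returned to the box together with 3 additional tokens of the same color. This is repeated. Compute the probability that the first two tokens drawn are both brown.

35/152

After a brown draw the box holds 10 brown out of 19.
P = (7/16)·(10/19) = 35/152 ≈ 0.2303.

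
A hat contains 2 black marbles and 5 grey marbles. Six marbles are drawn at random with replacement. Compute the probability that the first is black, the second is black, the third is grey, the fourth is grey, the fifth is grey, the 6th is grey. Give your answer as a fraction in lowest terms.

2500/117649

Multiply the conditional probability of each draw in order, with replacement (the composition resets each draw).
P = (2/7) · (2/7) · (5/7) · (5/7) · (5/7) · (5/7) = 2500/117649 ≈ 0.0212.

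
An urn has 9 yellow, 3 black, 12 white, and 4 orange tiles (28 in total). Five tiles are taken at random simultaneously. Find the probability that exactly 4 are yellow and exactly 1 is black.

1/260

Unordered draws without replacement: count favorable combinations over C(28,5).
Favorable = C(9,4) · C(3,1) · C(12,0) · C(4,0) = 378; total = C(28,5) = 98280.
P = 378/98280 = 1/260 ≈ 0.0038.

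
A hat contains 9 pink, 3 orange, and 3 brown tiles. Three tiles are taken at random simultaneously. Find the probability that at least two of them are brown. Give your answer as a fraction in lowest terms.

37/455

Sum the hypergeometric tail for j = 2,…,3 brown tiles.
Favorable = C(3,2)·C(12,1) + C(3,3)·C(12,0) = 37; total = C(15,3) = 455.
P = 37/455 = 37/455 ≈ 0.0813.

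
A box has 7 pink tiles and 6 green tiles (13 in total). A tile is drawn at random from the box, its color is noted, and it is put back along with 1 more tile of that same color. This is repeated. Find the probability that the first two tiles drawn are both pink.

After a pink draw the box holds 8 pink out of 14.
P = (7/13)·(8/14) = 4/13 ≈ 0.3077.

4/13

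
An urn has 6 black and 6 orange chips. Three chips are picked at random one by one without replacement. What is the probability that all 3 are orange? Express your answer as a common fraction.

1/11

Unordered draws without replacement: count favorable combinations over C(12,3).
Favorable = C(6,0) · C(6,3) = 20; total = C(12,3) = 220.
P = 20/220 = 1/11 ≈ 0.0909.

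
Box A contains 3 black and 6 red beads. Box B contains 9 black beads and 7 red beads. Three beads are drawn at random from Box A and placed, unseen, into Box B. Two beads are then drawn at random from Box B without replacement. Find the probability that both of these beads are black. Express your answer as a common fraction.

Condition on how many of the transferred beads are black (from Box A: 3 black of 9; then Box B has 19 total).
  0 black: C(3,0)C(6,3)/C(9,3) = 5/21; then P = C(9,2)/C(19,2) = 4/19
  1 black: C(3,1)C(6,2)/C(9,3) = 15/28; then P = C(10,2)/C(19,2) = 5/19
  2 black: C(3,2)C(6,1)/C(9,3) = 3/14; then P = C(11,2)/C(19,2) = 55/171
  3 black: C(3,3)C(6,0)/C(9,3) = 1/84; then P = C(12,2)/C(19,2) = 22/57
P(both black) = 181/684 ≈ 0.2646.

181/684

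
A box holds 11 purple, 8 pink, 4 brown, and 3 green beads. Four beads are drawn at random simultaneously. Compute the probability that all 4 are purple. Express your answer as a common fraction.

Unordered draws without replacement: count favorable combinations over C(26,4).
Favorable = C(11,4) · C(8,0) · C(4,0) · C(3,0) = 330; total = C(26,4) = 14950.
P = 330/14950 = 33/1495 ≈ 0.0221.

33/1495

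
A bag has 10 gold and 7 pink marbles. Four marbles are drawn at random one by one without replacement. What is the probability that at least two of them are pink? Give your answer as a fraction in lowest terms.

Sum the hypergeometric tail for j = 2,…,4 pink marbles.
Favorable = C(7,2)·C(10,2) + C(7,3)·C(10,1) + C(7,4)·C(10,0) = 1330; total = C(17,4) = 2380.
P = 1330/2380 = 19/34 ≈ 0.5588.

19/34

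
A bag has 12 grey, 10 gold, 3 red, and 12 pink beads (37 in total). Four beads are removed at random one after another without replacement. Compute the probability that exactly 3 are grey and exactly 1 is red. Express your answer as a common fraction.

Unordered draws without replacement: count favorable combinations over C(37,4).
Favorable = C(12,3) · C(10,0) · C(3,1) · C(12,0) = 660; total = C(37,4) = 66045.
P = 660/66045 = 44/4403 ≈ 0.0100.

44/4403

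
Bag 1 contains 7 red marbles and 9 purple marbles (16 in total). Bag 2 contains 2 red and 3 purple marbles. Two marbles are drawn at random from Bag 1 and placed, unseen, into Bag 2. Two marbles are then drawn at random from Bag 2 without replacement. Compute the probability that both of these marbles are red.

Condition on how many of the transferred marbles are red (from Bag 1: 7 red of 16; then Bag 2 has 7 total).
  0 red: C(7,0)C(9,2)/C(16,2) = 3/10; then P = C(2,2)/C(7,2) = 1/21
  1 red: C(7,1)C(9,1)/C(16,2) = 21/40; then P = C(3,2)/C(7,2) = 1/7
  2 red: C(7,2)C(9,0)/C(16,2) = 7/40; then P = C(4,2)/C(7,2) = 2/7
P(both red) = 39/280 ≈ 0.1393.

39/280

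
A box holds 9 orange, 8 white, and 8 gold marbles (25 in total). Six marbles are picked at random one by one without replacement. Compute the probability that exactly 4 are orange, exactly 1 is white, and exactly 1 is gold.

Unordered draws without replacement: count favorable combinations over C(25,6).
Favorable = C(9,4) · C(8,1) · C(8,1) = 8064; total = C(25,6) = 177100.
P = 8064/177100 = 288/6325 ≈ 0.0455.

288/6325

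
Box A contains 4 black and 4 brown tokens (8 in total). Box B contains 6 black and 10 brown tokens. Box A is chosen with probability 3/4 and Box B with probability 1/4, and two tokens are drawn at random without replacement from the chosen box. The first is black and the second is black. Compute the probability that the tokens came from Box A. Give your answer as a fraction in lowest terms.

P(E | Box A) = 3/14; P(E | Box B) = 1/8.
P(E) = 3/4·3/14 + 1/4·1/8 = 43/224.
By Bayes' rule, P(Box A | E) = 9/56 / 43/224 = 36/43 ≈ 0.8372.

36/43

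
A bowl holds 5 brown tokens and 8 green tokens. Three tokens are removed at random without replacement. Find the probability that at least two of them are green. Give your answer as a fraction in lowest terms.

Sum the hypergeometric tail for j = 2,…,3 green tokens.
Favorable = C(8,2)·C(5,1) + C(8,3)·C(5,0) = 196; total = C(13,3) = 286.
P = 196/286 = 98/143 ≈ 0.6853.

98/143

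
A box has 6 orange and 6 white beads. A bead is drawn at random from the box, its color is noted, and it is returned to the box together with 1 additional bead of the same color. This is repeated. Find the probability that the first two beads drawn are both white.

7/26

After a white draw the box holds 7 white out of 13.
P = (6/12)·(7/13) = 7/26 ≈ 0.2692.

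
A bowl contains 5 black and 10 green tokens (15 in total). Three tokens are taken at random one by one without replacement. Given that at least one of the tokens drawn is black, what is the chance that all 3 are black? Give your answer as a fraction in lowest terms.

2/67

P(all 3 black) = C(5,3)/C(15,3) = 2/91; P(at least one black) = 1 − C(10,3)/C(15,3) = 67/91.
Since 'all 3 black' ⊆ 'at least one black', P(all 3 | at least one) = 2/91 / 67/91 = 2/67 ≈ 0.0299.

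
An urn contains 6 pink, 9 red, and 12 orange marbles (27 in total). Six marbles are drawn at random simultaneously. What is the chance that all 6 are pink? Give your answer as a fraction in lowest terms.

1/296010

Unordered draws without replacement: count favorable combinations over C(27,6).
Favorable = C(6,6) · C(9,0) · C(12,0) = 1; total = C(27,6) = 296010.
P = 1/296010 = 1/296010 ≈ 0.0000.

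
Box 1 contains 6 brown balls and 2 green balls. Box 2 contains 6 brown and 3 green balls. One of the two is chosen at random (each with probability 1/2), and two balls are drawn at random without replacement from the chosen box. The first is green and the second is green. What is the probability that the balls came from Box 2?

P(E | Box 1) = 1/28; P(E | Box 2) = 1/12.
P(E) = 1/2·1/28 + 1/2·1/12 = 5/84.
By Bayes' rule, P(Box 2 | E) = 1/24 / 5/84 = 7/10 ≈ 0.7000.

7/10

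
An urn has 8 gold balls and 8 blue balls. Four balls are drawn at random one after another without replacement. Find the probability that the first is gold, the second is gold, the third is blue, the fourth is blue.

Multiply the conditional probability of each draw in order, without replacement, so each draw removes one from its color and from the total.
P = (8/16) · (7/15) · (8/14) · (7/13) = 14/195 ≈ 0.0718.

14/195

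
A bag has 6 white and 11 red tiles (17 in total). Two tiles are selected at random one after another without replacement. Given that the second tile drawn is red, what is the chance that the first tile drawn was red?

P(first=red and the second tile drawn is red) = (11/17)·(10/16) = 55/136.
P(the second tile drawn is red) = Σ over first color = 33/136 + 55/136 = 11/17.
By Bayes, P(first=red | the second tile drawn is red) = 55/136 / 11/17 = 5/8 ≈ 0.6250.

5/8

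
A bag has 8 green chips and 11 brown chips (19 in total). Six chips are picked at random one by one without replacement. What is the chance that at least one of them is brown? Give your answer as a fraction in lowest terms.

Use the complement: P(at least one brown) = 1 − P(no brown).
P(none) = C(8,6)/C(19,6) = 28/27132.
So P = 1 − 28/27132 = 968/969 ≈ 0.9990.

968/969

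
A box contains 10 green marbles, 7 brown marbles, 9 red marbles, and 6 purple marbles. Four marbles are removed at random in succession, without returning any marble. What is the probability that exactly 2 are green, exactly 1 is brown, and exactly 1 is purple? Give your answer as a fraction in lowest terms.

189/3596

Unordered draws without replacement: count favorable combinations over C(32,4).
Favorable = C(10,2) · C(7,1) · C(9,0) · C(6,1) = 1890; total = C(32,4) = 35960.
P = 1890/35960 = 189/3596 ≈ 0.0526.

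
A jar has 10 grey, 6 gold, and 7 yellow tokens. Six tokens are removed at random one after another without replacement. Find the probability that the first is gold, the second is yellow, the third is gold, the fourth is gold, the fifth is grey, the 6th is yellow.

10/14421

Multiply the conditional probability of each draw in order, without replacement, so each draw removes one from its color and from the total.
P = (6/23) · (7/22) · (5/21) · (4/20) · (10/19) · (6/18) = 10/14421 ≈ 0.0007.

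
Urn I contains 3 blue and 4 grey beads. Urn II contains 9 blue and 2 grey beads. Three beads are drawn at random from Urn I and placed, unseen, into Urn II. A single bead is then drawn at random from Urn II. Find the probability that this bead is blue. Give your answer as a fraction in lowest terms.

36/49

Condition on how many of the transferred beads are blue (from Urn I: 3 blue of 7; then Urn II has 14 total).
  0 blue: C(3,0)C(4,3)/C(7,3) = 4/35; then P = 9/14
  1 blue: C(3,1)C(4,2)/C(7,3) = 18/35; then P = 10/14
  2 blue: C(3,2)C(4,1)/C(7,3) = 12/35; then P = 11/14
  3 blue: C(3,3)C(4,0)/C(7,3) = 1/35; then P = 12/14
P(blue from Urn II) = 36/49 ≈ 0.7347.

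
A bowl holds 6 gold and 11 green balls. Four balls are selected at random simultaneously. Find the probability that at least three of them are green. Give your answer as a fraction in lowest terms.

Sum the hypergeometric tail for j = 3,…,4 green balls.
Favorable = C(11,3)·C(6,1) + C(11,4)·C(6,0) = 1320; total = C(17,4) = 2380.
P = 1320/2380 = 66/119 ≈ 0.5546.

66/119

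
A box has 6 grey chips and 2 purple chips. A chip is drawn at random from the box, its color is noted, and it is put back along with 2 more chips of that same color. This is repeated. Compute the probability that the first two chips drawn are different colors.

3/10

Either purple then grey, or grey then purple; after the first draw the total is 10.
P = (2/8)·(6/10) + (6/8)·(2/10) = 3/10 ≈ 0.3000.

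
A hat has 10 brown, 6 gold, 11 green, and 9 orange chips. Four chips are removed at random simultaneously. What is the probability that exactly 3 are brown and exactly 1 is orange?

24/1309

Unordered draws without replacement: count favorable combinations over C(36,4).
Favorable = C(10,3) · C(6,0) · C(11,0) · C(9,1) = 1080; total = C(36,4) = 58905.
P = 1080/58905 = 24/1309 ≈ 0.0183.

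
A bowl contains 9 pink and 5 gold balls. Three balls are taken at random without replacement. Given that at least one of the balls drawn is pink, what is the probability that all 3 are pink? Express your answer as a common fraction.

14/59

P(all 3 pink) = C(9,3)/C(14,3) = 3/13; P(at least one pink) = 1 − C(5,3)/C(14,3) = 177/182.
Since 'all 3 pink' ⊆ 'at least one pink', P(all 3 | at least one) = 3/13 / 177/182 = 14/59 ≈ 0.2373.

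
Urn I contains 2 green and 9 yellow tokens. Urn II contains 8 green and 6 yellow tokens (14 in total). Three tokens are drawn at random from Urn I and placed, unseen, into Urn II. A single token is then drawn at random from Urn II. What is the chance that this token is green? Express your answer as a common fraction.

94/187

Condition on how many of the transferred tokens are green (from Urn I: 2 green of 11; then Urn II has 17 total).
  0 green: C(2,0)C(9,3)/C(11,3) = 28/55; then P = 8/17
  1 green: C(2,1)C(9,2)/C(11,3) = 24/55; then P = 9/17
  2 green: C(2,2)C(9,1)/C(11,3) = 3/55; then P = 10/17
P(green from Urn II) = 94/187 ≈ 0.5027.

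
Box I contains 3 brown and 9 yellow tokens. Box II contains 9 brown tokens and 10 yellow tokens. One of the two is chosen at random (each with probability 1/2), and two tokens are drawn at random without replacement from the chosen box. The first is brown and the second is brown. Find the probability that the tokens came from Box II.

88/107

P(E | Box I) = 1/22; P(E | Box II) = 4/19.
P(E) = 1/2·1/22 + 1/2·4/19 = 107/836.
By Bayes' rule, P(Box II | E) = 2/19 / 107/836 = 88/107 ≈ 0.8224.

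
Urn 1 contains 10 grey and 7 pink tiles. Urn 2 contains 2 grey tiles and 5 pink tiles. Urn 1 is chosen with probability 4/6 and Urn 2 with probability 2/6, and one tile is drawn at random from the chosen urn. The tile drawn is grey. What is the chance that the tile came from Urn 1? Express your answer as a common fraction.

P(grey | Urn 1) = 10/17; P(grey | Urn 2) = 2/7.
P(grey) = 2/3·10/17 + 1/3·2/7 = 58/119.
By Bayes' rule, P(Urn 1 | grey) = 20/51 / 58/119 = 70/87 ≈ 0.8046.

70/87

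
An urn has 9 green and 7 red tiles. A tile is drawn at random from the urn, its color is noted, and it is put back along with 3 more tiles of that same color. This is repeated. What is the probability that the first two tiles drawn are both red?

35/152

After a red draw the urn holds 10 red out of 19.
P = (7/16)·(10/19) = 35/152 ≈ 0.2303.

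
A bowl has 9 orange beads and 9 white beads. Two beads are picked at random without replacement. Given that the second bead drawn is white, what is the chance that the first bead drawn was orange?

9/17

P(first=orange and the second bead drawn is white) = (9/18)·(9/17) = 9/34.
P(the second bead drawn is white) = Σ over first color = 9/34 + 4/17 = 1/2.
By Bayes, P(first=orange | the second bead drawn is white) = 9/34 / 1/2 = 9/17 ≈ 0.5294.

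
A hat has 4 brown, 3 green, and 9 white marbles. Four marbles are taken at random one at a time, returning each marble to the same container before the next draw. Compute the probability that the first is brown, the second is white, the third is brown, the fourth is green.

27/4096

Multiply the conditional probability of each draw in order, with replacement (the composition resets each draw).
P = (4/16) · (9/16) · (4/16) · (3/16) = 27/4096 ≈ 0.0066.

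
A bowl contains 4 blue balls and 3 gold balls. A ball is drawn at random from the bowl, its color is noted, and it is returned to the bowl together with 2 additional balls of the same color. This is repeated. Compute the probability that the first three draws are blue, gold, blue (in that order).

8/77

Track the composition after each reinforcement of +2.
P = (4/7) · (3/9) · (6/11) = 8/77 ≈ 0.1039.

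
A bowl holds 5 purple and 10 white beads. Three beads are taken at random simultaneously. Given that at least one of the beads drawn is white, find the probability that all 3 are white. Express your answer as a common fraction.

P(all 3 white) = C(10,3)/C(15,3) = 24/91; P(at least one white) = 1 − C(5,3)/C(15,3) = 89/91.
Since 'all 3 white' ⊆ 'at least one white', P(all 3 | at least one) = 24/91 / 89/91 = 24/89 ≈ 0.2697.

24/89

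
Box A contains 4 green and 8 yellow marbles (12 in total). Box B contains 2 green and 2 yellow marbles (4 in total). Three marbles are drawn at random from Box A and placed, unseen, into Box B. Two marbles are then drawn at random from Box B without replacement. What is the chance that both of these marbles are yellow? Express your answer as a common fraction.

Condition on how many of the transferred marbles are yellow (from Box A: 8 yellow of 12; then Box B has 7 total).
  0 yellow: C(8,0)C(4,3)/C(12,3) = 1/55; then P = C(2,2)/C(7,2) = 1/21
  1 yellow: C(8,1)C(4,2)/C(12,3) = 12/55; then P = C(3,2)/C(7,2) = 1/7
  2 yellow: C(8,2)C(4,1)/C(12,3) = 28/55; then P = C(4,2)/C(7,2) = 2/7
  3 yellow: C(8,3)C(4,0)/C(12,3) = 14/55; then P = C(5,2)/C(7,2) = 10/21
P(both yellow) = 23/77 ≈ 0.2987.

23/77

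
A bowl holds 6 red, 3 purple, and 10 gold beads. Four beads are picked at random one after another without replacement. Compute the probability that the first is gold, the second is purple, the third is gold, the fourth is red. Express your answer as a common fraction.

45/2584

Multiply the conditional probability of each draw in order, without replacement, so each draw removes one from its color and from the total.
P = (10/19) · (3/18) · (9/17) · (6/16) = 45/2584 ≈ 0.0174.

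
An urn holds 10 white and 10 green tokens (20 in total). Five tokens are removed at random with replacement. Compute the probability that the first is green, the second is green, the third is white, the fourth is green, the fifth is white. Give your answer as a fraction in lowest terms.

1/32

Multiply the conditional probability of each draw in order, with replacement (the composition resets each draw).
P = (10/20) · (10/20) · (10/20) · (10/20) · (10/20) = 1/32 ≈ 0.0312.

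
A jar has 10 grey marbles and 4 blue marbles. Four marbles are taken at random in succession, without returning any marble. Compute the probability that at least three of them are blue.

Sum the hypergeometric tail for j = 3,…,4 blue marbles.
Favorable = C(4,3)·C(10,1) + C(4,4)·C(10,0) = 41; total = C(14,4) = 1001.
P = 41/1001 = 41/1001 ≈ 0.0410.

41/1001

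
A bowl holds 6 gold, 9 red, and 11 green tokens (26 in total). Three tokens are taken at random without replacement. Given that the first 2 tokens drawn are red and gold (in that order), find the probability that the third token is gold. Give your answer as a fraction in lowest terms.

After removing 1 gold, 1 red, the bowl has 5 gold out of 24 remaining.
P(third is gold | given) = 5/24 ≈ 0.2083.

5/24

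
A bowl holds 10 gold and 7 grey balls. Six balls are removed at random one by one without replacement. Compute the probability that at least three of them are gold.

Sum the hypergeometric tail for j = 3,…,6 gold balls.
Favorable = C(10,3)·C(7,3) + C(10,4)·C(7,2) + C(10,5)·C(7,1) + C(10,6)·C(7,0) = 10584; total = C(17,6) = 12376.
P = 10584/12376 = 189/221 ≈ 0.8552.

189/221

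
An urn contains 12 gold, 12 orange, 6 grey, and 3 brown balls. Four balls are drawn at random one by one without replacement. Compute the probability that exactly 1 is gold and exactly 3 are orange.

2/31

Unordered draws without replacement: count favorable combinations over C(33,4).
Favorable = C(12,1) · C(12,3) · C(6,0) · C(3,0) = 2640; total = C(33,4) = 40920.
P = 2640/40920 = 2/31 ≈ 0.0645.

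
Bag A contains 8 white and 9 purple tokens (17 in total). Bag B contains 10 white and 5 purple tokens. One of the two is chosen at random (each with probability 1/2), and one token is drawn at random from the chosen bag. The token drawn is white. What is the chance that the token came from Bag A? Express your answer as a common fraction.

P(white | Bag A) = 8/17; P(white | Bag B) = 2/3.
P(white) = 1/2·8/17 + 1/2·2/3 = 29/51.
By Bayes' rule, P(Bag A | white) = 4/17 / 29/51 = 12/29 ≈ 0.4138.

12/29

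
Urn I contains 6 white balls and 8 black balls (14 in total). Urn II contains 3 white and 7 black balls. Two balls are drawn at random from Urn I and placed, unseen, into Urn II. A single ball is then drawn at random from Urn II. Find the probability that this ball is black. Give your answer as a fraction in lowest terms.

19/28

Condition on how many of the transferred balls are black (from Urn I: 8 black of 14; then Urn II has 12 total).
  0 black: C(8,0)C(6,2)/C(14,2) = 15/91; then P = 7/12
  1 black: C(8,1)C(6,1)/C(14,2) = 48/91; then P = 8/12
  2 black: C(8,2)C(6,0)/C(14,2) = 4/13; then P = 9/12
P(black from Urn II) = 19/28 ≈ 0.6786.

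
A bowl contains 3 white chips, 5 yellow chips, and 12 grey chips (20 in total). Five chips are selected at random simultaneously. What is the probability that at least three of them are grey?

682/969

Sum the hypergeometric tail for j = 3,…,5 grey chips.
Favorable = C(12,3)·C(8,2) + C(12,4)·C(8,1) + C(12,5)·C(8,0) = 10912; total = C(20,5) = 15504.
P = 10912/15504 = 682/969 ≈ 0.7038.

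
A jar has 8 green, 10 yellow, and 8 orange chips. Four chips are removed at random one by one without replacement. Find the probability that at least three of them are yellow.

213/1495

Sum the hypergeometric tail for j = 3,…,4 yellow chips.
Favorable = C(10,3)·C(16,1) + C(10,4)·C(16,0) = 2130; total = C(26,4) = 14950.
P = 2130/14950 = 213/1495 ≈ 0.1425.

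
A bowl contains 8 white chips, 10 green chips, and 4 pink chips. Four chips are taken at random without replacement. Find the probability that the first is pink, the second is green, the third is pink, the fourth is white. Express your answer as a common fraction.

Multiply the conditional probability of each draw in order, without replacement, so each draw removes one from its color and from the total.
P = (4/22) · (10/21) · (3/20) · (8/19) = 8/1463 ≈ 0.0055.

8/1463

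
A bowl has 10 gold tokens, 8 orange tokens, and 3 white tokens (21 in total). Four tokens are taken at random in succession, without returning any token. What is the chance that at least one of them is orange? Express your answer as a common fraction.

1054/1197

Use the complement: P(at least one orange) = 1 − P(no orange).
P(none) = C(13,4)/C(21,4) = 715/5985.
So P = 1 − 715/5985 = 1054/1197 ≈ 0.8805.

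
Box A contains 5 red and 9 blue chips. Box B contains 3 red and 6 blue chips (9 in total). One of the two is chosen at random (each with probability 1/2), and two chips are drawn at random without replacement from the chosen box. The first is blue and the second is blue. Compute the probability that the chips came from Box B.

P(E | Box A) = 36/91; P(E | Box B) = 5/12.
P(E) = 1/2·36/91 + 1/2·5/12 = 887/2184.
By Bayes' rule, P(Box B | E) = 5/24 / 887/2184 = 455/887 ≈ 0.5130.

455/887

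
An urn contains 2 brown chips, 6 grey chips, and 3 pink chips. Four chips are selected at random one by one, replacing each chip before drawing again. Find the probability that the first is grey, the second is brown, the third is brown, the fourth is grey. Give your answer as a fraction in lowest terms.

144/14641

Multiply the conditional probability of each draw in order, with replacement (the composition resets each draw).
P = (6/11) · (2/11) · (2/11) · (6/11) = 144/14641 ≈ 0.0098.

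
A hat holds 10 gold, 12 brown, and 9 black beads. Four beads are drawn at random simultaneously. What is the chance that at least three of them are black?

Sum the hypergeometric tail for j = 3,…,4 black beads.
Favorable = C(9,3)·C(22,1) + C(9,4)·C(22,0) = 1974; total = C(31,4) = 31465.
P = 1974/31465 = 282/4495 ≈ 0.0627.

282/4495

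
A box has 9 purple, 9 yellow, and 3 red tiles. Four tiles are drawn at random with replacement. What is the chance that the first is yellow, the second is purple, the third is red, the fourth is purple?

Multiply the conditional probability of each draw in order, with replacement (the composition resets each draw).
P = (9/21) · (9/21) · (3/21) · (9/21) = 27/2401 ≈ 0.0112.

27/2401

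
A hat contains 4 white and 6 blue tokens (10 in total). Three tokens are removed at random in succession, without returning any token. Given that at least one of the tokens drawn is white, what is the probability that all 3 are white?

P(all 3 white) = C(4,3)/C(10,3) = 1/30; P(at least one white) = 1 − C(6,3)/C(10,3) = 5/6.
Since 'all 3 white' ⊆ 'at least one white', P(all 3 | at least one) = 1/30 / 5/6 = 1/25 ≈ 0.0400.

1/25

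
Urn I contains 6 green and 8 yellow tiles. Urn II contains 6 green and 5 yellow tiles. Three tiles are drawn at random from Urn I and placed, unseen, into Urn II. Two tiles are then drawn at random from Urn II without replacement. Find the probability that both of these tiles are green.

Condition on how many of the transferred tiles are green (from Urn I: 6 green of 14; then Urn II has 14 total).
  0 green: C(6,0)C(8,3)/C(14,3) = 2/13; then P = C(6,2)/C(14,2) = 15/91
  1 green: C(6,1)C(8,2)/C(14,3) = 6/13; then P = C(7,2)/C(14,2) = 3/13
  2 green: C(6,2)C(8,1)/C(14,3) = 30/91; then P = C(8,2)/C(14,2) = 4/13
  3 green: C(6,3)C(8,0)/C(14,3) = 5/91; then P = C(9,2)/C(14,2) = 36/91
P(both green) = 2112/8281 ≈ 0.2550.

2112/8281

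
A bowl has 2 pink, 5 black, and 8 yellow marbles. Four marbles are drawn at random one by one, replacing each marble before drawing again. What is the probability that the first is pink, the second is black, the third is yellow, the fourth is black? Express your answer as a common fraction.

16/2025

Multiply the conditional probability of each draw in order, with replacement (the composition resets each draw).
P = (2/15) · (5/15) · (8/15) · (5/15) = 16/2025 ≈ 0.0079.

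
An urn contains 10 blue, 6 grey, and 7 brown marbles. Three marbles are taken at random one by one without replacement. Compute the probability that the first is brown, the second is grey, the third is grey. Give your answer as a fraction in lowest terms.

Multiply the conditional probability of each draw in order, without replacement, so each draw removes one from its color and from the total.
P = (7/23) · (6/22) · (5/21) = 5/253 ≈ 0.0198.

5/253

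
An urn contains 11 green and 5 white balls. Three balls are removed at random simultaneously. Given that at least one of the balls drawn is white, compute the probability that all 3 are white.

2/79

P(all 3 white) = C(5,3)/C(16,3) = 1/56; P(at least one white) = 1 − C(11,3)/C(16,3) = 79/112.
Since 'all 3 white' ⊆ 'at least one white', P(all 3 | at least one) = 1/56 / 79/112 = 2/79 ≈ 0.0253.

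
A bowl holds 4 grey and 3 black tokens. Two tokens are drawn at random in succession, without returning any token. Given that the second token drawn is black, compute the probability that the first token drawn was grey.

2/3

P(first=grey and the second token drawn is black) = (4/7)·(3/6) = 2/7.
P(the second token drawn is black) = Σ over first color = 2/7 + 1/7 = 3/7.
By Bayes, P(first=grey | the second token drawn is black) = 2/7 / 3/7 = 2/3 ≈ 0.6667.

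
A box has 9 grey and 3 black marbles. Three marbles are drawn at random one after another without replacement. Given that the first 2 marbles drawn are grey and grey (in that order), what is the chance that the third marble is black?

After removing 2 grey, the box has 3 black out of 10 remaining.
P(third is black | given) = 3/10 ≈ 0.3000.

3/10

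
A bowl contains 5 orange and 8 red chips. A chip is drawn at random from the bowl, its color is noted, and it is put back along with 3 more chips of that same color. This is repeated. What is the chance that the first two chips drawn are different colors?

5/13

Either orange then red, or red then orange; after the first draw the total is 16.
P = (5/13)·(8/16) + (8/13)·(5/16) = 5/13 ≈ 0.3846.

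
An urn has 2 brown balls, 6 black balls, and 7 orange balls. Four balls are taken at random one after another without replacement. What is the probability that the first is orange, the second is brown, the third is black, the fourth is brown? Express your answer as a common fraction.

1/390

Multiply the conditional probability of each draw in order, without replacement, so each draw removes one from its color and from the total.
P = (7/15) · (2/14) · (6/13) · (1/12) = 1/390 ≈ 0.0026.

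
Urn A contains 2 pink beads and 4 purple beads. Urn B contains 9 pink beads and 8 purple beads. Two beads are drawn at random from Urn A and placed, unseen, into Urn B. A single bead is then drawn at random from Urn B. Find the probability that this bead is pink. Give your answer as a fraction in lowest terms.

Condition on how many of the transferred beads are pink (from Urn A: 2 pink of 6; then Urn B has 19 total).
  0 pink: C(2,0)C(4,2)/C(6,2) = 2/5; then P = 9/19
  1 pink: C(2,1)C(4,1)/C(6,2) = 8/15; then P = 10/19
  2 pink: C(2,2)C(4,0)/C(6,2) = 1/15; then P = 11/19
P(pink from Urn B) = 29/57 ≈ 0.5088.

29/57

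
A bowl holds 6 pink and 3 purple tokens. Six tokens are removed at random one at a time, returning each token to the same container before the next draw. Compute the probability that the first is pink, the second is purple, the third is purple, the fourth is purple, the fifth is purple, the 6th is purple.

Multiply the conditional probability of each draw in order, with replacement (the composition resets each draw).
P = (6/9) · (3/9) · (3/9) · (3/9) · (3/9) · (3/9) = 2/729 ≈ 0.0027.

2/729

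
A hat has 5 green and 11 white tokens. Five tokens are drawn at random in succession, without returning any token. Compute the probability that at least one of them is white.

Use the complement: P(at least one white) = 1 − P(no white).
P(none) = C(5,5)/C(16,5) = 1/4368.
So P = 1 − 1/4368 = 4367/4368 ≈ 0.9998.

4367/4368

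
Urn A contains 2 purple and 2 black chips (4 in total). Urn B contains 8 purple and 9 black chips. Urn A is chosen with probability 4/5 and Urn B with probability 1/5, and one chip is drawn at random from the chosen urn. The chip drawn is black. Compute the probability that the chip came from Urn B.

9/43

P(black | Urn A) = 1/2; P(black | Urn B) = 9/17.
P(black) = 4/5·1/2 + 1/5·9/17 = 43/85.
By Bayes' rule, P(Urn B | black) = 9/85 / 43/85 = 9/43 ≈ 0.2093.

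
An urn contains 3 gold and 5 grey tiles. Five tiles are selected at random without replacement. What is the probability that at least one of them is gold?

Use the complement: P(at least one gold) = 1 − P(no gold).
P(none) = C(5,5)/C(8,5) = 1/56.
So P = 1 − 1/56 = 55/56 ≈ 0.9821.

55/56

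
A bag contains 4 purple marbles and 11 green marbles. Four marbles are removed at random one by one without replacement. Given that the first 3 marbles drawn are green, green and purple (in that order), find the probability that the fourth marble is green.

3/4

After removing 1 purple, 2 green, the bag has 9 green out of 12 remaining.
P(fourth is green | given) = 9/12 = 3/4 ≈ 0.7500.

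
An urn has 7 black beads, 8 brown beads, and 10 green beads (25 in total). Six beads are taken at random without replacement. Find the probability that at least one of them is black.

Use the complement: P(at least one black) = 1 − P(no black).
P(none) = C(18,6)/C(25,6) = 18564/177100.
So P = 1 − 18564/177100 = 5662/6325 ≈ 0.8952.

5662/6325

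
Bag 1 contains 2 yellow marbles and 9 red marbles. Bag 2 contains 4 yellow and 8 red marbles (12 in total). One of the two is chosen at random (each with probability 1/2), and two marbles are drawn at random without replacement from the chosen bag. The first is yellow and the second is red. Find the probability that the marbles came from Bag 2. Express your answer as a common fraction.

P(E | Bag 1) = 9/55; P(E | Bag 2) = 8/33.
P(E) = 1/2·9/55 + 1/2·8/33 = 67/330.
By Bayes' rule, P(Bag 2 | E) = 4/33 / 67/330 = 40/67 ≈ 0.5970.

40/67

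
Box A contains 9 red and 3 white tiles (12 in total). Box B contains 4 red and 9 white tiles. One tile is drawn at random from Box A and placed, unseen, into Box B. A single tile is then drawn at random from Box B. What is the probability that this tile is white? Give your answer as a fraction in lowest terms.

37/56

Condition on how many of the transferred tiles are white (from Box A: 3 white of 12; then Box B has 14 total).
  0 white: C(3,0)C(9,1)/C(12,1) = 3/4; then P = 9/14
  1 white: C(3,1)C(9,0)/C(12,1) = 1/4; then P = 10/14
P(white from Box B) = 37/56 ≈ 0.6607.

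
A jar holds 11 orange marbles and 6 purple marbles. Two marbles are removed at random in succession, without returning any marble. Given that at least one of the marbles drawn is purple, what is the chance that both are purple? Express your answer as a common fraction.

P(both purple) = C(6,2)/C(17,2) = 15/136; P(at least one purple) = 1 − C(11,2)/C(17,2) = 81/136.
Since 'both purple' ⊆ 'at least one purple', P(both | at least one) = 15/136 / 81/136 = 5/27 ≈ 0.1852.

5/27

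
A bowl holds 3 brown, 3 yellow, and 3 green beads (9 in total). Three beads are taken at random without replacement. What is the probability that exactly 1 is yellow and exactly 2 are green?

Unordered draws without replacement: count favorable combinations over C(9,3).
Favorable = C(3,0) · C(3,1) · C(3,2) = 9; total = C(9,3) = 84.
P = 9/84 = 3/28 ≈ 0.1071.

3/28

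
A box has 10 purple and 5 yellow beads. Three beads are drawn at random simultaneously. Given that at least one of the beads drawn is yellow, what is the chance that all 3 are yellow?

2/67

P(all 3 yellow) = C(5,3)/C(15,3) = 2/91; P(at least one yellow) = 1 − C(10,3)/C(15,3) = 67/91.
Since 'all 3 yellow' ⊆ 'at least one yellow', P(all 3 | at least one) = 2/91 / 67/91 = 2/67 ≈ 0.0299.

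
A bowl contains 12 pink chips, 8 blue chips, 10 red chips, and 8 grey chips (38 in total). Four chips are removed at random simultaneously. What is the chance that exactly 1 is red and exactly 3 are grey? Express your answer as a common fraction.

Unordered draws without replacement: count favorable combinations over C(38,4).
Favorable = C(12,0) · C(8,0) · C(10,1) · C(8,3) = 560; total = C(38,4) = 73815.
P = 560/73815 = 16/2109 ≈ 0.0076.

16/2109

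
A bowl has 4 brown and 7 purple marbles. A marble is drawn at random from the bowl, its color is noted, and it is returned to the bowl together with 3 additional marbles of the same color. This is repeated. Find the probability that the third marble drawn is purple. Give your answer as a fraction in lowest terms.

Sum over the four possibilities for the first two draws (purple/not-purple each), tracking how the purple count and total change by +3 per draw.
P(third is purple) = 7/11 ≈ 0.6364. (In a Pólya urn every draw has the same marginal probability 7/11.)

7/11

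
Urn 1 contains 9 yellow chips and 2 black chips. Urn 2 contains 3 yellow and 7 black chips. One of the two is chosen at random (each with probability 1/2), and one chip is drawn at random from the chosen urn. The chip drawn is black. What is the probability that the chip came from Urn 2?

77/97

P(black | Urn 1) = 2/11; P(black | Urn 2) = 7/10.
P(black) = 1/2·2/11 + 1/2·7/10 = 97/220.
By Bayes' rule, P(Urn 2 | black) = 7/20 / 97/220 = 77/97 ≈ 0.7938.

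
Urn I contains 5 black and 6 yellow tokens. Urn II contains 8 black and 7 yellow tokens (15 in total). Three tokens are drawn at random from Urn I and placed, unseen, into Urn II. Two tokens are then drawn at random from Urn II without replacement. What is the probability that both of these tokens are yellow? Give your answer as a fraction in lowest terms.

122/561

Condition on how many of the transferred tokens are yellow (from Urn I: 6 yellow of 11; then Urn II has 18 total).
  0 yellow: C(6,0)C(5,3)/C(11,3) = 2/33; then P = C(7,2)/C(18,2) = 7/51
  1 yellow: C(6,1)C(5,2)/C(11,3) = 4/11; then P = C(8,2)/C(18,2) = 28/153
  2 yellow: C(6,2)C(5,1)/C(11,3) = 5/11; then P = C(9,2)/C(18,2) = 4/17
  3 yellow: C(6,3)C(5,0)/C(11,3) = 4/33; then P = C(10,2)/C(18,2) = 5/17
P(both yellow) = 122/561 ≈ 0.2175.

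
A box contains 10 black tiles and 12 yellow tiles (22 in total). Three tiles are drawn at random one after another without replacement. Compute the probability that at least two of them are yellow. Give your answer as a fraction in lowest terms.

4/7

Sum the hypergeometric tail for j = 2,…,3 yellow tiles.
Favorable = C(12,2)·C(10,1) + C(12,3)·C(10,0) = 880; total = C(22,3) = 1540.
P = 880/1540 = 4/7 ≈ 0.5714.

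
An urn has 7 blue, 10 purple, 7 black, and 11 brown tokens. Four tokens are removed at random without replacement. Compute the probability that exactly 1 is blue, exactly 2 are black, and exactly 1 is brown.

21/680

Unordered draws without replacement: count favorable combinations over C(35,4).
Favorable = C(7,1) · C(10,0) · C(7,2) · C(11,1) = 1617; total = C(35,4) = 52360.
P = 1617/52360 = 21/680 ≈ 0.0309.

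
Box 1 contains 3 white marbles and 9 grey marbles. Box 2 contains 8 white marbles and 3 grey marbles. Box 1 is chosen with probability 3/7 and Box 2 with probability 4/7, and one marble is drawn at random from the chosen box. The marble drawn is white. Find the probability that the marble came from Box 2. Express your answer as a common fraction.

P(white | Box 1) = 1/4; P(white | Box 2) = 8/11.
P(white) = 3/7·1/4 + 4/7·8/11 = 23/44.
By Bayes' rule, P(Box 2 | white) = 32/77 / 23/44 = 128/161 ≈ 0.7950.

128/161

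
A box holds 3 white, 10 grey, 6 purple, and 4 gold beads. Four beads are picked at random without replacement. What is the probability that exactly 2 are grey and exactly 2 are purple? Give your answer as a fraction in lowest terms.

135/1771

Unordered draws without replacement: count favorable combinations over C(23,4).
Favorable = C(3,0) · C(10,2) · C(6,2) · C(4,0) = 675; total = C(23,4) = 8855.
P = 675/8855 = 135/1771 ≈ 0.0762.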